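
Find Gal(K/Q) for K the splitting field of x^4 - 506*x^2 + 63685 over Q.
Gal(K/Q) = V_4 (Klein four-group, Z/2Z × Z/2Z)

f factors as (x^2 - 235)(x^2 - 271), so the splitting field is K = Q(sqrt(235), sqrt(271)). The elements 235, 271, 63685 are all non-squares in Q, so sqrt(235) and sqrt(271) generate independent quadratic extensions. Thus [K:Q] = 4 and Gal(K/Q) is generated by the two order-2 automorphisms sqrt(235) ↦ -sqrt(235) and sqrt(271) ↦ -sqrt(271), giving V_4.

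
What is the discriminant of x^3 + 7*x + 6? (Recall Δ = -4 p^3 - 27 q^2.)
Δ = -2344

For a depressed cubic x^3 + p x + q the discriminant is Δ = -4 p^3 - 27 q^2 = -4*(7)^3 - 27*(6)^2 = -1372 - 972 = -2344.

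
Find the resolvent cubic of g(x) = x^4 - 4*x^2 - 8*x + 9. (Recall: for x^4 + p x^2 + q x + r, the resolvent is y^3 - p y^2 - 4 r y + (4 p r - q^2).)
h(y) = y^3 + 4*y^2 - 36*y - 208

Identify coefficients: p = -4, q = -8, r = 9.
Plug into h(y) = y^3 - p y^2 - 4 r y + (4 p r - q^2):
  h(y) = y^3 - (-4) y^2 - 4*(9) y + (4*(-4)*(9) - (-8)^2)
       = y^3 + (4) y^2 + (-36) y + (-208).
Simplifying: h(y) = y^3 + 4*y^2 - 36*y - 208.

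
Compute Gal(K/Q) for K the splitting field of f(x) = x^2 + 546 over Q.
Gal(K/Q) = Z/2Z (cyclic of order 2)

x^2 + 546 is irreducible over Q since -546 is not a rational square. The splitting field Q(sqrt(-546)) has degree 2 over Q, and its unique nontrivial automorphism is sqrt(-546) ↦ -sqrt(-546). Hence Gal(Q(sqrt(-546))/Q) = Z/2Z.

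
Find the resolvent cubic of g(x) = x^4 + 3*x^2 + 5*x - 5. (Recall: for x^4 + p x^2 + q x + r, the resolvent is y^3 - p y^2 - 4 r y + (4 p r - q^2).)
h(y) = y^3 - 3*y^2 + 20*y - 85

Identify coefficients: p = 3, q = 5, r = -5.
Plug into h(y) = y^3 - p y^2 - 4 r y + (4 p r - q^2):
  h(y) = y^3 - (3) y^2 - 4*(-5) y + (4*(3)*(-5) - (5)^2)
       = y^3 + (-3) y^2 + (20) y + (-85).
Simplifying: h(y) = y^3 - 3*y^2 + 20*y - 85.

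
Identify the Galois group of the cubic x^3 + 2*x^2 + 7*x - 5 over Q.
Gal(K/Q) = S_3 (symmetric group of order 6)

Compute the discriminant of x^3 + (2)*x^2 + (7)*x + (-5): Δ = -2951. Since Δ is not a rational square, the Galois group is not contained in A_3; it must be the full S_3 (irreducibility of the cubic rules out anything smaller).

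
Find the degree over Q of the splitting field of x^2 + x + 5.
[K:Q] = 2

The discriminant of x^2 + (1)*x + (5) is b^2 - 4c = 1 - (20) = -19. Since -19 is not a perfect square in Q, the polynomial is irreducible over Q. Its two roots generate a degree-2 extension, so [K:Q] = 2.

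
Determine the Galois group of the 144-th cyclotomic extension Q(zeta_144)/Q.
|Gal(Q(zeta_144)/Q)| = phi(144) = 48; group ≅ (Z/144Z)^* ≅ Z/2Z × Z/4Z × Z/6Z

The n-th cyclotomic polynomial Φ_144(x) is the minimal polynomial of zeta_144 over Q and has degree phi(144) = 48. So Q(zeta_144) is a degree-48 Galois extension with Galois group (Z/144Z)^*. By CRT, (Z/144Z)^* ≅ (Z/16Z)^* × (Z/9Z)^*. Each prime-power unit group is (Z/16Z)^* ≅ Z/2Z × Z/4Z; (Z/9Z)^* ≅ Z/6Z. Hence Gal(Q(zeta_144)/Q) ≅ Z/2Z × Z/4Z × Z/6Z.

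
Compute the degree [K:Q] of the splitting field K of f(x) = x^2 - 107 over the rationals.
[K:Q] = 2

The polynomial x^2 - 107 is irreducible over Q since 107 is not a perfect square. Its splitting field is Q(sqrt(107)), which has degree 2 over Q.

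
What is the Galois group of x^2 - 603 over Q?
Gal(K/Q) = Z/2Z (cyclic of order 2)

x^2 - 603 is irreducible over Q since 603 is not a rational square. The splitting field Q(sqrt(603)) has degree 2 over Q, and its unique nontrivial automorphism is sqrt(603) ↦ -sqrt(603). Hence Gal(Q(sqrt(603))/Q) = Z/2Z.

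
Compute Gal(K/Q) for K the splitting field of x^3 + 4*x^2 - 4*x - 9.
Gal(K/Q) = S_3 (symmetric group of order 6)

Compute the discriminant of x^3 + (4)*x^2 + (-4)*x + (-9): Δ = 3221. Since Δ is not a rational square, the Galois group is not contained in A_3; it must be the full S_3 (irreducibility of the cubic rules out anything smaller).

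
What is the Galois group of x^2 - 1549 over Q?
Gal(K/Q) = Z/2Z (cyclic of order 2)

x^2 - 1549 is irreducible over Q since 1549 is not a rational square. The splitting field Q(sqrt(1549)) has degree 2 over Q, and its unique nontrivial automorphism is sqrt(1549) ↦ -sqrt(1549). Hence Gal(Q(sqrt(1549))/Q) = Z/2Z.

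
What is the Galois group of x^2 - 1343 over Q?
Gal(K/Q) = Z/2Z (cyclic of order 2)

x^2 - 1343 is irreducible over Q since 1343 is not a rational square. The splitting field Q(sqrt(1343)) has degree 2 over Q, and its unique nontrivial automorphism is sqrt(1343) ↦ -sqrt(1343). Hence Gal(Q(sqrt(1343))/Q) = Z/2Z.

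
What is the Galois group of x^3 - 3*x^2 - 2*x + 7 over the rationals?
Gal(K/Q) = S_3 (symmetric group of order 6)

Compute the discriminant of x^3 + (-3)*x^2 + (-2)*x + (7): Δ = 257. Since Δ is not a rational square, the Galois group is not contained in A_3; it must be the full S_3 (irreducibility of the cubic rules out anything smaller).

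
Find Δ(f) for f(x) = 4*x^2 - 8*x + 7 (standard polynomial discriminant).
Δ = -48

For a quadratic a x^2 + b x + c the discriminant is Δ = b^2 - 4ac = (-8)^2 - 4*(4)*(7) = 64 - (112) = -48.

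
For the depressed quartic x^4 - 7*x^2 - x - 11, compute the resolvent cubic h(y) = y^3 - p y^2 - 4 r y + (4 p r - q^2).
h(y) = y^3 + 7*y^2 + 44*y + 307

Identify coefficients: p = -7, q = -1, r = -11.
Plug into h(y) = y^3 - p y^2 - 4 r y + (4 p r - q^2):
  h(y) = y^3 - (-7) y^2 - 4*(-11) y + (4*(-7)*(-11) - (-1)^2)
       = y^3 + (7) y^2 + (44) y + (307).
Simplifying: h(y) = y^3 + 7*y^2 + 44*y + 307.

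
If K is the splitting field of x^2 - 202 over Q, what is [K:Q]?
[K:Q] = 2

The polynomial x^2 - 202 is irreducible over Q since 202 is not a perfect square. Its splitting field is Q(sqrt(202)), which has degree 2 over Q.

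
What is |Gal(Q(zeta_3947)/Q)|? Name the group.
|Gal(Q(zeta_3947)/Q)| = phi(3947) = 3946; group ≅ (Z/3947Z)^* ≅ Z/3946Z

The n-th cyclotomic polynomial Φ_3947(x) is the minimal polynomial of zeta_3947 over Q and has degree phi(3947) = 3946. So Q(zeta_3947) is a degree-3946 Galois extension with Galois group (Z/3947Z)^*. (Z/3947Z)^* is cyclic since 3947 is an odd prime power (or 4). Hence Gal(Q(zeta_3947)/Q) ≅ Z/3946Z.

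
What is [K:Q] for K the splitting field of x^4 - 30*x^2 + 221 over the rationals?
[K:Q] = 4

f factors as (x^2 - 13)(x^2 - 17); the splitting field is K = Q(sqrt(13), sqrt(17)). Since 13, 17, and 221 are all non-squares in Q, the three subfields Q(sqrt(13)), Q(sqrt(17)), Q(sqrt(221)) are distinct degree-2 extensions, so [K:Q] = 4 (Klein four Galois group).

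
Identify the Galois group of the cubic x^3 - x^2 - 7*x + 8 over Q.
Gal(K/Q) = S_3 (symmetric group of order 6)

Compute the discriminant of x^3 + (-1)*x^2 + (-7)*x + (8): Δ = 733. Since Δ is not a rational square, the Galois group is not contained in A_3; it must be the full S_3 (irreducibility of the cubic rules out anything smaller).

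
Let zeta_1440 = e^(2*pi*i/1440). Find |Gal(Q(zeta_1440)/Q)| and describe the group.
|Gal(Q(zeta_1440)/Q)| = phi(1440) = 384; group ≅ (Z/1440Z)^* ≅ Z/2Z × Z/4Z × Z/6Z × Z/8Z

The n-th cyclotomic polynomial Φ_1440(x) is the minimal polynomial of zeta_1440 over Q and has degree phi(1440) = 384. So Q(zeta_1440) is a degree-384 Galois extension with Galois group (Z/1440Z)^*. By CRT, (Z/1440Z)^* ≅ (Z/32Z)^* × (Z/9Z)^* × (Z/5Z)^*. Each prime-power unit group is (Z/32Z)^* ≅ Z/2Z × Z/8Z; (Z/9Z)^* ≅ Z/6Z; (Z/5Z)^* ≅ Z/4Z. Hence Gal(Q(zeta_1440)/Q) ≅ Z/2Z × Z/4Z × Z/6Z × Z/8Z.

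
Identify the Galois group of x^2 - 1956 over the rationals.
Gal(K/Q) = Z/2Z (cyclic of order 2)

x^2 - 1956 is irreducible over Q since 1956 is not a rational square. The splitting field Q(sqrt(1956)) has degree 2 over Q, and its unique nontrivial automorphism is sqrt(1956) ↦ -sqrt(1956). Hence Gal(Q(sqrt(1956))/Q) = Z/2Z.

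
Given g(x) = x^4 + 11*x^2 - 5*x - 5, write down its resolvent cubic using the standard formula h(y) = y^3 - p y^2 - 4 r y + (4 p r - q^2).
h(y) = y^3 - 11*y^2 + 20*y - 245

Identify coefficients: p = 11, q = -5, r = -5.
Plug into h(y) = y^3 - p y^2 - 4 r y + (4 p r - q^2):
  h(y) = y^3 - (11) y^2 - 4*(-5) y + (4*(11)*(-5) - (-5)^2)
       = y^3 + (-11) y^2 + (20) y + (-245).
Simplifying: h(y) = y^3 - 11*y^2 + 20*y - 245.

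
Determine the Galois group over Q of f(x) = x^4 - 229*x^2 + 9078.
Gal(K/Q) = V_4 (Klein four-group, Z/2Z × Z/2Z)

f factors as (x^2 - 178)(x^2 - 51), so the splitting field is K = Q(sqrt(178), sqrt(51)). The elements 178, 51, 9078 are all non-squares in Q, so sqrt(178) and sqrt(51) generate independent quadratic extensions. Thus [K:Q] = 4 and Gal(K/Q) is generated by the two order-2 automorphisms sqrt(178) ↦ -sqrt(178) and sqrt(51) ↦ -sqrt(51), giving V_4.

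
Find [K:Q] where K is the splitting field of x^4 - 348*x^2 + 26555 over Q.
[K:Q] = 4

f factors as (x^2 - 113)(x^2 - 235); the splitting field is K = Q(sqrt(113), sqrt(235)). Since 113, 235, and 26555 are all non-squares in Q, the three subfields Q(sqrt(113)), Q(sqrt(235)), Q(sqrt(26555)) are distinct degree-2 extensions, so [K:Q] = 4 (Klein four Galois group).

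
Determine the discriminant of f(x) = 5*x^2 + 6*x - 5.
Δ = 136

For a quadratic a x^2 + b x + c the discriminant is Δ = b^2 - 4ac = (6)^2 - 4*(5)*(-5) = 36 - (-100) = 136.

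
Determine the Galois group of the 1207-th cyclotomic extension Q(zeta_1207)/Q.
|Gal(Q(zeta_1207)/Q)| = phi(1207) = 1120; group ≅ (Z/1207Z)^* ≅ Z/16Z × Z/70Z

The n-th cyclotomic polynomial Φ_1207(x) is the minimal polynomial of zeta_1207 over Q and has degree phi(1207) = 1120. So Q(zeta_1207) is a degree-1120 Galois extension with Galois group (Z/1207Z)^*. By CRT, (Z/1207Z)^* ≅ (Z/17Z)^* × (Z/71Z)^*. Each prime-power unit group is (Z/17Z)^* ≅ Z/16Z; (Z/71Z)^* ≅ Z/70Z. Hence Gal(Q(zeta_1207)/Q) ≅ Z/16Z × Z/70Z.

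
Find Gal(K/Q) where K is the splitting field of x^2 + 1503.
Gal(K/Q) = Z/2Z (cyclic of order 2)

x^2 + 1503 is irreducible over Q since -1503 is not a rational square. The splitting field Q(sqrt(-1503)) has degree 2 over Q, and its unique nontrivial automorphism is sqrt(-1503) ↦ -sqrt(-1503). Hence Gal(Q(sqrt(-1503))/Q) = Z/2Z.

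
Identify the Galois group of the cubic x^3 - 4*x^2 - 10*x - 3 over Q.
Gal(K/Q) = S_3 (symmetric group of order 6)

Compute the discriminant of x^3 + (-4)*x^2 + (-10)*x + (-3): Δ = 2429. Since Δ is not a rational square, the Galois group is not contained in A_3; it must be the full S_3 (irreducibility of the cubic rules out anything smaller).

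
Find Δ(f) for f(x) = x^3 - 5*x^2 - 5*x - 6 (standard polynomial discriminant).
Δ = -5547

For x^3 + a x^2 + b x + c the discriminant is Δ = 18 a b c - 4 a^3 c + a^2 b^2 - 4 b^3 - 27 c^2.
Plug a = -5, b = -5, c = -6:
  18*(-5)*(-5)*(-6) - 4*(-5)^3*(-6) + (-5)^2*(-5)^2 - 4*(-5)^3 - 27*(-6)^2
  = -2700 + (-3000) + 625 + (500) + (-972)
  = -5547.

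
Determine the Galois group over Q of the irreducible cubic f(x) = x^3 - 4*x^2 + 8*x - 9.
Gal(K/Q) = S_3 (symmetric group of order 6)

Compute the discriminant of x^3 + (-4)*x^2 + (8)*x + (-9): Δ = -331. Since Δ is not a rational square, the Galois group is not contained in A_3; it must be the full S_3 (irreducibility of the cubic rules out anything smaller).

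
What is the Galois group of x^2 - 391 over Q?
Gal(K/Q) = Z/2Z (cyclic of order 2)

x^2 - 391 is irreducible over Q since 391 is not a rational square. The splitting field Q(sqrt(391)) has degree 2 over Q, and its unique nontrivial automorphism is sqrt(391) ↦ -sqrt(391). Hence Gal(Q(sqrt(391))/Q) = Z/2Z.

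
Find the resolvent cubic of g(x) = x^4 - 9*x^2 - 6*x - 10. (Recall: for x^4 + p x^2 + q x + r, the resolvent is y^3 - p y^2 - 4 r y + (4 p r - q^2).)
h(y) = y^3 + 9*y^2 + 40*y + 324

Identify coefficients: p = -9, q = -6, r = -10.
Plug into h(y) = y^3 - p y^2 - 4 r y + (4 p r - q^2):
  h(y) = y^3 - (-9) y^2 - 4*(-10) y + (4*(-9)*(-10) - (-6)^2)
       = y^3 + (9) y^2 + (40) y + (324).
Simplifying: h(y) = y^3 + 9*y^2 + 40*y + 324.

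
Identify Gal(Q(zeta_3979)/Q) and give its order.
|Gal(Q(zeta_3979)/Q)| = phi(3979) = 3784; group ≅ (Z/3979Z)^* ≅ Z/22Z × Z/172Z

The n-th cyclotomic polynomial Φ_3979(x) is the minimal polynomial of zeta_3979 over Q and has degree phi(3979) = 3784. So Q(zeta_3979) is a degree-3784 Galois extension with Galois group (Z/3979Z)^*. By CRT, (Z/3979Z)^* ≅ (Z/23Z)^* × (Z/173Z)^*. Each prime-power unit group is (Z/23Z)^* ≅ Z/22Z; (Z/173Z)^* ≅ Z/172Z. Hence Gal(Q(zeta_3979)/Q) ≅ Z/22Z × Z/172Z.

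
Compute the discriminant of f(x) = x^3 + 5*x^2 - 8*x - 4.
Δ = 8096

For x^3 + a x^2 + b x + c the discriminant is Δ = 18 a b c - 4 a^3 c + a^2 b^2 - 4 b^3 - 27 c^2.
Plug a = 5, b = -8, c = -4:
  18*(5)*(-8)*(-4) - 4*(5)^3*(-4) + (5)^2*(-8)^2 - 4*(-8)^3 - 27*(-4)^2
  = 2880 + (2000) + 1600 + (2048) + (-432)
  = 8096.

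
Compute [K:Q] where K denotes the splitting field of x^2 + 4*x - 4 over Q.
[K:Q] = 2

The discriminant of x^2 + (4)*x + (-4) is b^2 - 4c = 16 - (-16) = 32. Since 32 is not a perfect square in Q, the polynomial is irreducible over Q. Its two roots generate a degree-2 extension, so [K:Q] = 2.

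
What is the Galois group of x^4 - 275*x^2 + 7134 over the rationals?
Gal(K/Q) = V_4 (Klein four-group, Z/2Z × Z/2Z)

f factors as (x^2 - 29)(x^2 - 246), so the splitting field is K = Q(sqrt(29), sqrt(246)). The elements 29, 246, 7134 are all non-squares in Q, so sqrt(29) and sqrt(246) generate independent quadratic extensions. Thus [K:Q] = 4 and Gal(K/Q) is generated by the two order-2 automorphisms sqrt(29) ↦ -sqrt(29) and sqrt(246) ↦ -sqrt(246), giving V_4.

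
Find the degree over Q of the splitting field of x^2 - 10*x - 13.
[K:Q] = 2

The discriminant of x^2 + (-10)*x + (-13) is b^2 - 4c = 100 - (-52) = 152. Since 152 is not a perfect square in Q, the polynomial is irreducible over Q. Its two roots generate a degree-2 extension, so [K:Q] = 2.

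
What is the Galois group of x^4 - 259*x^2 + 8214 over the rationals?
Gal(K/Q) = V_4 (Klein four-group, Z/2Z × Z/2Z)

f factors as (x^2 - 222)(x^2 - 37), so the splitting field is K = Q(sqrt(222), sqrt(37)). The elements 222, 37, 8214 are all non-squares in Q, so sqrt(222) and sqrt(37) generate independent quadratic extensions. Thus [K:Q] = 4 and Gal(K/Q) is generated by the two order-2 automorphisms sqrt(222) ↦ -sqrt(222) and sqrt(37) ↦ -sqrt(37), giving V_4.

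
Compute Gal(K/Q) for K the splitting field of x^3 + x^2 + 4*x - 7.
Gal(K/Q) = S_3 (symmetric group of order 6)

Compute the discriminant of x^3 + (1)*x^2 + (4)*x + (-7): Δ = -2039. Since Δ is not a rational square, the Galois group is not contained in A_3; it must be the full S_3 (irreducibility of the cubic rules out anything smaller).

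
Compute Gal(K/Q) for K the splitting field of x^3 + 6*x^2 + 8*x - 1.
Gal(K/Q) = S_3 (symmetric group of order 6)

Compute the discriminant of x^3 + (6)*x^2 + (8)*x + (-1): Δ = 229. Since Δ is not a rational square, the Galois group is not contained in A_3; it must be the full S_3 (irreducibility of the cubic rules out anything smaller).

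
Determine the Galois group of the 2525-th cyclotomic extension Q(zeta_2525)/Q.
|Gal(Q(zeta_2525)/Q)| = phi(2525) = 2000; group ≅ (Z/2525Z)^* ≅ Z/20Z × Z/100Z

The n-th cyclotomic polynomial Φ_2525(x) is the minimal polynomial of zeta_2525 over Q and has degree phi(2525) = 2000. So Q(zeta_2525) is a degree-2000 Galois extension with Galois group (Z/2525Z)^*. By CRT, (Z/2525Z)^* ≅ (Z/25Z)^* × (Z/101Z)^*. Each prime-power unit group is (Z/25Z)^* ≅ Z/20Z; (Z/101Z)^* ≅ Z/100Z. Hence Gal(Q(zeta_2525)/Q) ≅ Z/20Z × Z/100Z.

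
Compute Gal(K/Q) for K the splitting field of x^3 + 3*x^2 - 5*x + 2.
Gal(K/Q) = S_3 (symmetric group of order 6)

Compute the discriminant of x^3 + (3)*x^2 + (-5)*x + (2): Δ = -139. Since Δ is not a rational square, the Galois group is not contained in A_3; it must be the full S_3 (irreducibility of the cubic rules out anything smaller).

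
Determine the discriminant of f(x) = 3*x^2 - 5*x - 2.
Δ = 49

For a quadratic a x^2 + b x + c the discriminant is Δ = b^2 - 4ac = (-5)^2 - 4*(3)*(-2) = 25 - (-24) = 49.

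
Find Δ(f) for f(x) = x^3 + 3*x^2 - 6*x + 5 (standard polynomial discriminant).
Δ = -1647

For x^3 + a x^2 + b x + c the discriminant is Δ = 18 a b c - 4 a^3 c + a^2 b^2 - 4 b^3 - 27 c^2.
Plug a = 3, b = -6, c = 5:
  18*(3)*(-6)*(5) - 4*(3)^3*(5) + (3)^2*(-6)^2 - 4*(-6)^3 - 27*(5)^2
  = -1620 + (-540) + 324 + (864) + (-675)
  = -1647.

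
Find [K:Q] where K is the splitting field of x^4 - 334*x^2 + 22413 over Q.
[K:Q] = 4

f factors as (x^2 - 93)(x^2 - 241); the splitting field is K = Q(sqrt(93), sqrt(241)). Since 93, 241, and 22413 are all non-squares in Q, the three subfields Q(sqrt(93)), Q(sqrt(241)), Q(sqrt(22413)) are distinct degree-2 extensions, so [K:Q] = 4 (Klein four Galois group).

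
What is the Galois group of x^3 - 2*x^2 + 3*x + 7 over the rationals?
Gal(K/Q) = S_3 (symmetric group of order 6)

Compute the discriminant of x^3 + (-2)*x^2 + (3)*x + (7): Δ = -1927. Since Δ is not a rational square, the Galois group is not contained in A_3; it must be the full S_3 (irreducibility of the cubic rules out anything smaller).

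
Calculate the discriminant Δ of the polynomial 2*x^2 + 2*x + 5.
Δ = -36

For a quadratic a x^2 + b x + c the discriminant is Δ = b^2 - 4ac = (2)^2 - 4*(2)*(5) = 4 - (40) = -36.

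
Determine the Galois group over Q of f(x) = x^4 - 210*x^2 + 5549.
Gal(K/Q) = V_4 (Klein four-group, Z/2Z × Z/2Z)

f factors as (x^2 - 179)(x^2 - 31), so the splitting field is K = Q(sqrt(179), sqrt(31)). The elements 179, 31, 5549 are all non-squares in Q, so sqrt(179) and sqrt(31) generate independent quadratic extensions. Thus [K:Q] = 4 and Gal(K/Q) is generated by the two order-2 automorphisms sqrt(179) ↦ -sqrt(179) and sqrt(31) ↦ -sqrt(31), giving V_4.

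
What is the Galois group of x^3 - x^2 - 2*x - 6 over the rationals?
Gal(K/Q) = S_3 (symmetric group of order 6)

Compute the discriminant of x^3 + (-1)*x^2 + (-2)*x + (-6): Δ = -1176. Since Δ is not a rational square, the Galois group is not contained in A_3; it must be the full S_3 (irreducibility of the cubic rules out anything smaller).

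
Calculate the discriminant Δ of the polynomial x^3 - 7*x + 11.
Δ = -1895

For a depressed cubic x^3 + p x + q the discriminant is Δ = -4 p^3 - 27 q^2 = -4*(-7)^3 - 27*(11)^2 = 1372 - 3267 = -1895.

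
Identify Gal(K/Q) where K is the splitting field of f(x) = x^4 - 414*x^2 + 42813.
Gal(K/Q) = V_4 (Klein four-group, Z/2Z × Z/2Z)

f factors as (x^2 - 201)(x^2 - 213), so the splitting field is K = Q(sqrt(201), sqrt(213)). The elements 201, 213, 42813 are all non-squares in Q, so sqrt(201) and sqrt(213) generate independent quadratic extensions. Thus [K:Q] = 4 and Gal(K/Q) is generated by the two order-2 automorphisms sqrt(201) ↦ -sqrt(201) and sqrt(213) ↦ -sqrt(213), giving V_4.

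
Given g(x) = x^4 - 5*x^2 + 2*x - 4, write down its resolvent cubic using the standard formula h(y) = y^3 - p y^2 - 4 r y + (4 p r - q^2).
h(y) = y^3 + 5*y^2 + 16*y + 76

Identify coefficients: p = -5, q = 2, r = -4.
Plug into h(y) = y^3 - p y^2 - 4 r y + (4 p r - q^2):
  h(y) = y^3 - (-5) y^2 - 4*(-4) y + (4*(-5)*(-4) - (2)^2)
       = y^3 + (5) y^2 + (16) y + (76).
Simplifying: h(y) = y^3 + 5*y^2 + 16*y + 76.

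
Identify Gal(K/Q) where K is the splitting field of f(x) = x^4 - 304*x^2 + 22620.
Gal(K/Q) = V_4 (Klein four-group, Z/2Z × Z/2Z)

f factors as (x^2 - 130)(x^2 - 174), so the splitting field is K = Q(sqrt(130), sqrt(174)). The elements 130, 174, 22620 are all non-squares in Q, so sqrt(130) and sqrt(174) generate independent quadratic extensions. Thus [K:Q] = 4 and Gal(K/Q) is generated by the two order-2 automorphisms sqrt(130) ↦ -sqrt(130) and sqrt(174) ↦ -sqrt(174), giving V_4.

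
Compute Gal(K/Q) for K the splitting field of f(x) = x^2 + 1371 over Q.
Gal(K/Q) = Z/2Z (cyclic of order 2)

x^2 + 1371 is irreducible over Q since -1371 is not a rational square. The splitting field Q(sqrt(-1371)) has degree 2 over Q, and its unique nontrivial automorphism is sqrt(-1371) ↦ -sqrt(-1371). Hence Gal(Q(sqrt(-1371))/Q) = Z/2Z.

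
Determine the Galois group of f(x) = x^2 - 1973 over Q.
Gal(K/Q) = Z/2Z (cyclic of order 2)

x^2 - 1973 is irreducible over Q since 1973 is not a rational square. The splitting field Q(sqrt(1973)) has degree 2 over Q, and its unique nontrivial automorphism is sqrt(1973) ↦ -sqrt(1973). Hence Gal(Q(sqrt(1973))/Q) = Z/2Z.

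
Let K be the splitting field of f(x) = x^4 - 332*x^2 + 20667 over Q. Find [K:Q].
[K:Q] = 4

f factors as (x^2 - 249)(x^2 - 83); the splitting field is K = Q(sqrt(249), sqrt(83)). Since 249, 83, and 20667 are all non-squares in Q, the three subfields Q(sqrt(249)), Q(sqrt(83)), Q(sqrt(20667)) are distinct degree-2 extensions, so [K:Q] = 4 (Klein four Galois group).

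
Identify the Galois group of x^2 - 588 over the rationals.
Gal(K/Q) = Z/2Z (cyclic of order 2)

x^2 - 588 is irreducible over Q since 588 is not a rational square. The splitting field Q(sqrt(588)) has degree 2 over Q, and its unique nontrivial automorphism is sqrt(588) ↦ -sqrt(588). Hence Gal(Q(sqrt(588))/Q) = Z/2Z.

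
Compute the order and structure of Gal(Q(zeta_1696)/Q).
|Gal(Q(zeta_1696)/Q)| = phi(1696) = 832; group ≅ (Z/1696Z)^* ≅ Z/2Z × Z/8Z × Z/52Z

The n-th cyclotomic polynomial Φ_1696(x) is the minimal polynomial of zeta_1696 over Q and has degree phi(1696) = 832. So Q(zeta_1696) is a degree-832 Galois extension with Galois group (Z/1696Z)^*. By CRT, (Z/1696Z)^* ≅ (Z/32Z)^* × (Z/53Z)^*. Each prime-power unit group is (Z/32Z)^* ≅ Z/2Z × Z/8Z; (Z/53Z)^* ≅ Z/52Z. Hence Gal(Q(zeta_1696)/Q) ≅ Z/2Z × Z/8Z × Z/52Z.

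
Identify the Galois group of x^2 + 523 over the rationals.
Gal(K/Q) = Z/2Z (cyclic of order 2)

x^2 + 523 is irreducible over Q since -523 is not a rational square. The splitting field Q(sqrt(-523)) has degree 2 over Q, and its unique nontrivial automorphism is sqrt(-523) ↦ -sqrt(-523). Hence Gal(Q(sqrt(-523))/Q) = Z/2Z.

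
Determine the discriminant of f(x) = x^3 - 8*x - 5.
Δ = 1373

For a depressed cubic x^3 + p x + q the discriminant is Δ = -4 p^3 - 27 q^2 = -4*(-8)^3 - 27*(-5)^2 = 2048 - 675 = 1373.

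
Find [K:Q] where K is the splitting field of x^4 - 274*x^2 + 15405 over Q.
[K:Q] = 4

f factors as (x^2 - 195)(x^2 - 79); the splitting field is K = Q(sqrt(195), sqrt(79)). Since 195, 79, and 15405 are all non-squares in Q, the three subfields Q(sqrt(195)), Q(sqrt(79)), Q(sqrt(15405)) are distinct degree-2 extensions, so [K:Q] = 4 (Klein four Galois group).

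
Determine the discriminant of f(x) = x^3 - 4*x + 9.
Δ = -1931

For a depressed cubic x^3 + p x + q the discriminant is Δ = -4 p^3 - 27 q^2 = -4*(-4)^3 - 27*(9)^2 = 256 - 2187 = -1931.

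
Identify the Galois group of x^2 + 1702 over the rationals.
Gal(K/Q) = Z/2Z (cyclic of order 2)

x^2 + 1702 is irreducible over Q since -1702 is not a rational square. The splitting field Q(sqrt(-1702)) has degree 2 over Q, and its unique nontrivial automorphism is sqrt(-1702) ↦ -sqrt(-1702). Hence Gal(Q(sqrt(-1702))/Q) = Z/2Z.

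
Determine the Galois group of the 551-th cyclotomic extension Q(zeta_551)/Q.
|Gal(Q(zeta_551)/Q)| = phi(551) = 504; group ≅ (Z/551Z)^* ≅ Z/18Z × Z/28Z

The n-th cyclotomic polynomial Φ_551(x) is the minimal polynomial of zeta_551 over Q and has degree phi(551) = 504. So Q(zeta_551) is a degree-504 Galois extension with Galois group (Z/551Z)^*. By CRT, (Z/551Z)^* ≅ (Z/19Z)^* × (Z/29Z)^*. Each prime-power unit group is (Z/19Z)^* ≅ Z/18Z; (Z/29Z)^* ≅ Z/28Z. Hence Gal(Q(zeta_551)/Q) ≅ Z/18Z × Z/28Z.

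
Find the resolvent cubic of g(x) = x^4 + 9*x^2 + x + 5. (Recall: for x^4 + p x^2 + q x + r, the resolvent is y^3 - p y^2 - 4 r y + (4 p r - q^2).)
h(y) = y^3 - 9*y^2 - 20*y + 179

Identify coefficients: p = 9, q = 1, r = 5.
Plug into h(y) = y^3 - p y^2 - 4 r y + (4 p r - q^2):
  h(y) = y^3 - (9) y^2 - 4*(5) y + (4*(9)*(5) - (1)^2)
       = y^3 + (-9) y^2 + (-20) y + (179).
Simplifying: h(y) = y^3 - 9*y^2 - 20*y + 179.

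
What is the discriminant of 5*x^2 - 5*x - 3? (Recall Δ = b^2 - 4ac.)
Δ = 85

For a quadratic a x^2 + b x + c the discriminant is Δ = b^2 - 4ac = (-5)^2 - 4*(5)*(-3) = 25 - (-60) = 85.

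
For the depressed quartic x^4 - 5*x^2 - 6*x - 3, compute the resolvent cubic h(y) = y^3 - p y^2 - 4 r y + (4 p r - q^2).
h(y) = y^3 + 5*y^2 + 12*y + 24

Identify coefficients: p = -5, q = -6, r = -3.
Plug into h(y) = y^3 - p y^2 - 4 r y + (4 p r - q^2):
  h(y) = y^3 - (-5) y^2 - 4*(-3) y + (4*(-5)*(-3) - (-6)^2)
       = y^3 + (5) y^2 + (12) y + (24).
Simplifying: h(y) = y^3 + 5*y^2 + 12*y + 24.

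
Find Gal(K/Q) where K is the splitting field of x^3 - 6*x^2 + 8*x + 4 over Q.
Gal(K/Q) = S_3 (symmetric group of order 6)

Compute the discriminant of x^3 + (-6)*x^2 + (8)*x + (4): Δ = -176. Since Δ is not a rational square, the Galois group is not contained in A_3; it must be the full S_3 (irreducibility of the cubic rules out anything smaller).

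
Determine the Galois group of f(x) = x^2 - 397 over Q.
Gal(K/Q) = Z/2Z (cyclic of order 2)

x^2 - 397 is irreducible over Q since 397 is not a rational square. The splitting field Q(sqrt(397)) has degree 2 over Q, and its unique nontrivial automorphism is sqrt(397) ↦ -sqrt(397). Hence Gal(Q(sqrt(397))/Q) = Z/2Z.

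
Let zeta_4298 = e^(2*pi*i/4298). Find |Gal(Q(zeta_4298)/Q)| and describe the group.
|Gal(Q(zeta_4298)/Q)| = phi(4298) = 1836; group ≅ (Z/4298Z)^* ≅ Z/6Z × Z/306Z

The n-th cyclotomic polynomial Φ_4298(x) is the minimal polynomial of zeta_4298 over Q and has degree phi(4298) = 1836. So Q(zeta_4298) is a degree-1836 Galois extension with Galois group (Z/4298Z)^*. By CRT, (Z/4298Z)^* ≅ (Z/2Z)^* × (Z/7Z)^* × (Z/307Z)^*. Each prime-power unit group is (Z/2Z)^* ≅ trivial group (order 1); (Z/7Z)^* ≅ Z/6Z; (Z/307Z)^* ≅ Z/306Z. Hence Gal(Q(zeta_4298)/Q) ≅ Z/6Z × Z/306Z.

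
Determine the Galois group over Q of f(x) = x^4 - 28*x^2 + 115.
Gal(K/Q) = V_4 (Klein four-group, Z/2Z × Z/2Z)

f factors as (x^2 - 23)(x^2 - 5), so the splitting field is K = Q(sqrt(23), sqrt(5)). The elements 23, 5, 115 are all non-squares in Q, so sqrt(23) and sqrt(5) generate independent quadratic extensions. Thus [K:Q] = 4 and Gal(K/Q) is generated by the two order-2 automorphisms sqrt(23) ↦ -sqrt(23) and sqrt(5) ↦ -sqrt(5), giving V_4.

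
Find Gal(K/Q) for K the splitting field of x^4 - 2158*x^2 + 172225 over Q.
Gal(K/Q) = Z/2Z (cyclic of order 2)

f factors as (x^2 - 83)(x^2 - 2075), so the splitting field is K = Q(sqrt(83), sqrt(2075)). The squarefree part of 83 is 83 and the squarefree part of 2075 is also 83, so sqrt(83) and sqrt(2075) are both rational multiples of sqrt(83). Hence Q(sqrt(83)) = Q(sqrt(2075)) = Q(sqrt(83)), and the splitting field collapses to a single degree-2 extension with Galois group Z/2Z.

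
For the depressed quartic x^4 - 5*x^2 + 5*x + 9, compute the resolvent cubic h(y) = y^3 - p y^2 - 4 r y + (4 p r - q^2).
h(y) = y^3 + 5*y^2 - 36*y - 205

Identify coefficients: p = -5, q = 5, r = 9.
Plug into h(y) = y^3 - p y^2 - 4 r y + (4 p r - q^2):
  h(y) = y^3 - (-5) y^2 - 4*(9) y + (4*(-5)*(9) - (5)^2)
       = y^3 + (5) y^2 + (-36) y + (-205).
Simplifying: h(y) = y^3 + 5*y^2 - 36*y - 205.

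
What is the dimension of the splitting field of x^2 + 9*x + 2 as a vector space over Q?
[K:Q] = 2

The discriminant of x^2 + (9)*x + (2) is b^2 - 4c = 81 - (8) = 73. Since 73 is not a perfect square in Q, the polynomial is irreducible over Q. Its two roots generate a degree-2 extension, so [K:Q] = 2.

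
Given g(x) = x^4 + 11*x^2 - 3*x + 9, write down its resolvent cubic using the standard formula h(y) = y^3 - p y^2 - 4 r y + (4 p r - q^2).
h(y) = y^3 - 11*y^2 - 36*y + 387

Identify coefficients: p = 11, q = -3, r = 9.
Plug into h(y) = y^3 - p y^2 - 4 r y + (4 p r - q^2):
  h(y) = y^3 - (11) y^2 - 4*(9) y + (4*(11)*(9) - (-3)^2)
       = y^3 + (-11) y^2 + (-36) y + (387).
Simplifying: h(y) = y^3 - 11*y^2 - 36*y + 387.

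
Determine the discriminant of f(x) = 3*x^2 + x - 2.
Δ = 25

For a quadratic a x^2 + b x + c the discriminant is Δ = b^2 - 4ac = (1)^2 - 4*(3)*(-2) = 1 - (-24) = 25.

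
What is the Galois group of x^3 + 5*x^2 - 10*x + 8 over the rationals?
Gal(K/Q) = S_3 (symmetric group of order 6)

Compute the discriminant of x^3 + (5)*x^2 + (-10)*x + (8): Δ = -6428. Since Δ is not a rational square, the Galois group is not contained in A_3; it must be the full S_3 (irreducibility of the cubic rules out anything smaller).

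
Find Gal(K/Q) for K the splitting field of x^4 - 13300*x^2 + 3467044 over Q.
Gal(K/Q) = Z/2Z (cyclic of order 2)

f factors as (x^2 - 13034)(x^2 - 266), so the splitting field is K = Q(sqrt(13034), sqrt(266)). The squarefree part of 13034 is 266 and the squarefree part of 266 is also 266, so sqrt(13034) and sqrt(266) are both rational multiples of sqrt(266). Hence Q(sqrt(13034)) = Q(sqrt(266)) = Q(sqrt(266)), and the splitting field collapses to a single degree-2 extension with Galois group Z/2Z.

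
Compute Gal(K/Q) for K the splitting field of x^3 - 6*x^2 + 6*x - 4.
Gal(K/Q) = S_3 (symmetric group of order 6)

Compute the discriminant of x^3 + (-6)*x^2 + (6)*x + (-4): Δ = -864. Since Δ is not a rational square, the Galois group is not contained in A_3; it must be the full S_3 (irreducibility of the cubic rules out anything smaller).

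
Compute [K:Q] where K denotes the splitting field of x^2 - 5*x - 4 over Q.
[K:Q] = 2

The discriminant of x^2 + (-5)*x + (-4) is b^2 - 4c = 25 - (-16) = 41. Since 41 is not a perfect square in Q, the polynomial is irreducible over Q. Its two roots generate a degree-2 extension, so [K:Q] = 2.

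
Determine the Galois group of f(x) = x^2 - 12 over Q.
Gal(K/Q) = Z/2Z (cyclic of order 2)

x^2 - 12 is irreducible over Q since 12 is not a rational square. The splitting field Q(sqrt(12)) has degree 2 over Q, and its unique nontrivial automorphism is sqrt(12) ↦ -sqrt(12). Hence Gal(Q(sqrt(12))/Q) = Z/2Z.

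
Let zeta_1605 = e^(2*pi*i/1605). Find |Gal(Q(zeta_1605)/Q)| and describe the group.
|Gal(Q(zeta_1605)/Q)| = phi(1605) = 848; group ≅ (Z/1605Z)^* ≅ Z/2Z × Z/4Z × Z/106Z

The n-th cyclotomic polynomial Φ_1605(x) is the minimal polynomial of zeta_1605 over Q and has degree phi(1605) = 848. So Q(zeta_1605) is a degree-848 Galois extension with Galois group (Z/1605Z)^*. By CRT, (Z/1605Z)^* ≅ (Z/3Z)^* × (Z/5Z)^* × (Z/107Z)^*. Each prime-power unit group is (Z/3Z)^* ≅ Z/2Z; (Z/5Z)^* ≅ Z/4Z; (Z/107Z)^* ≅ Z/106Z. Hence Gal(Q(zeta_1605)/Q) ≅ Z/2Z × Z/4Z × Z/106Z.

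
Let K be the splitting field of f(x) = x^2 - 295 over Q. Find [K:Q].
[K:Q] = 2

The polynomial x^2 - 295 is irreducible over Q since 295 is not a perfect square. Its splitting field is Q(sqrt(295)), which has degree 2 over Q.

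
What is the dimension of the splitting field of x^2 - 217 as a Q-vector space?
[K:Q] = 2

The polynomial x^2 - 217 is irreducible over Q since 217 is not a perfect square. Its splitting field is Q(sqrt(217)), which has degree 2 over Q.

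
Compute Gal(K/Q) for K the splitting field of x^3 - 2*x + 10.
Gal(K/Q) = S_3 (symmetric group of order 6)

Compute the discriminant of x^3 + (0)*x^2 + (-2)*x + (10): Δ = -2668. Since Δ is not a rational square, the Galois group is not contained in A_3; it must be the full S_3 (irreducibility of the cubic rules out anything smaller).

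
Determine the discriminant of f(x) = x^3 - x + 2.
Δ = -104

For a depressed cubic x^3 + p x + q the discriminant is Δ = -4 p^3 - 27 q^2 = -4*(-1)^3 - 27*(2)^2 = 4 - 108 = -104.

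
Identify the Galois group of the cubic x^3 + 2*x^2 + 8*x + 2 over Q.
Gal(K/Q) = S_3 (symmetric group of order 6)

Compute the discriminant of x^3 + (2)*x^2 + (8)*x + (2): Δ = -1388. Since Δ is not a rational square, the Galois group is not contained in A_3; it must be the full S_3 (irreducibility of the cubic rules out anything smaller).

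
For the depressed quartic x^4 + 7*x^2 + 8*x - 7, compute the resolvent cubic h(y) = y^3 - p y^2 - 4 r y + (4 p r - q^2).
h(y) = y^3 - 7*y^2 + 28*y - 260

Identify coefficients: p = 7, q = 8, r = -7.
Plug into h(y) = y^3 - p y^2 - 4 r y + (4 p r - q^2):
  h(y) = y^3 - (7) y^2 - 4*(-7) y + (4*(7)*(-7) - (8)^2)
       = y^3 + (-7) y^2 + (28) y + (-260).
Simplifying: h(y) = y^3 - 7*y^2 + 28*y - 260.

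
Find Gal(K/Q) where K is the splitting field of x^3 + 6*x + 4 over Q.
Gal(K/Q) = S_3 (symmetric group of order 6)

Compute the discriminant of x^3 + (0)*x^2 + (6)*x + (4): Δ = -1296. Since Δ is not a rational square, the Galois group is not contained in A_3; it must be the full S_3 (irreducibility of the cubic rules out anything smaller).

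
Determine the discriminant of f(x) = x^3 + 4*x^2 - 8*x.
Δ = 3072

For x^3 + a x^2 + b x + c the discriminant is Δ = 18 a b c - 4 a^3 c + a^2 b^2 - 4 b^3 - 27 c^2.
Plug a = 4, b = -8, c = 0:
  18*(4)*(-8)*(0) - 4*(4)^3*(0) + (4)^2*(-8)^2 - 4*(-8)^3 - 27*(0)^2
  = 0 + (0) + 1024 + (2048) + (0)
  = 3072.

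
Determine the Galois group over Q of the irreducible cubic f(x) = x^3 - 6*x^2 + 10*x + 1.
Gal(K/Q) = S_3 (symmetric group of order 6)

Compute the discriminant of x^3 + (-6)*x^2 + (10)*x + (1): Δ = -643. Since Δ is not a rational square, the Galois group is not contained in A_3; it must be the full S_3 (irreducibility of the cubic rules out anything smaller).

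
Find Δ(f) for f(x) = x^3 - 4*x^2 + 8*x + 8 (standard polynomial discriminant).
Δ = -5312

For x^3 + a x^2 + b x + c the discriminant is Δ = 18 a b c - 4 a^3 c + a^2 b^2 - 4 b^3 - 27 c^2.
Plug a = -4, b = 8, c = 8:
  18*(-4)*(8)*(8) - 4*(-4)^3*(8) + (-4)^2*(8)^2 - 4*(8)^3 - 27*(8)^2
  = -4608 + (2048) + 1024 + (-2048) + (-1728)
  = -5312.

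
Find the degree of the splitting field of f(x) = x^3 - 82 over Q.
[K:Q] = 6

x^3 - 82 has one real root r = 82^(1/3) and two complex roots r*zeta_3, r*zeta_3^2 where zeta_3 = e^(2*pi*i/3). The splitting field is Q(r, zeta_3). [Q(r):Q] = 3 and [Q(zeta_3):Q] = 2 with gcd = 1, so [Q(r, zeta_3):Q] = 3 * 2 = 6.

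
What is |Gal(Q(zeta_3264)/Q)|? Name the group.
|Gal(Q(zeta_3264)/Q)| = phi(3264) = 1024; group ≅ (Z/3264Z)^* ≅ Z/2Z × Z/2Z × Z/16Z × Z/16Z

The n-th cyclotomic polynomial Φ_3264(x) is the minimal polynomial of zeta_3264 over Q and has degree phi(3264) = 1024. So Q(zeta_3264) is a degree-1024 Galois extension with Galois group (Z/3264Z)^*. By CRT, (Z/3264Z)^* ≅ (Z/64Z)^* × (Z/3Z)^* × (Z/17Z)^*. Each prime-power unit group is (Z/64Z)^* ≅ Z/2Z × Z/16Z; (Z/3Z)^* ≅ Z/2Z; (Z/17Z)^* ≅ Z/16Z. Hence Gal(Q(zeta_3264)/Q) ≅ Z/2Z × Z/2Z × Z/16Z × Z/16Z.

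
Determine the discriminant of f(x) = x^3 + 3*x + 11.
Δ = -3375

For a depressed cubic x^3 + p x + q the discriminant is Δ = -4 p^3 - 27 q^2 = -4*(3)^3 - 27*(11)^2 = -108 - 3267 = -3375.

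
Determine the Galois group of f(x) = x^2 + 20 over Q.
Gal(K/Q) = Z/2Z (cyclic of order 2)

x^2 + 20 is irreducible over Q since -20 is not a rational square. The splitting field Q(sqrt(-20)) has degree 2 over Q, and its unique nontrivial automorphism is sqrt(-20) ↦ -sqrt(-20). Hence Gal(Q(sqrt(-20))/Q) = Z/2Z.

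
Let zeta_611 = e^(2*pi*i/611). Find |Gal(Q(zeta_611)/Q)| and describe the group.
|Gal(Q(zeta_611)/Q)| = phi(611) = 552; group ≅ (Z/611Z)^* ≅ Z/12Z × Z/46Z

The n-th cyclotomic polynomial Φ_611(x) is the minimal polynomial of zeta_611 over Q and has degree phi(611) = 552. So Q(zeta_611) is a degree-552 Galois extension with Galois group (Z/611Z)^*. By CRT, (Z/611Z)^* ≅ (Z/13Z)^* × (Z/47Z)^*. Each prime-power unit group is (Z/13Z)^* ≅ Z/12Z; (Z/47Z)^* ≅ Z/46Z. Hence Gal(Q(zeta_611)/Q) ≅ Z/12Z × Z/46Z.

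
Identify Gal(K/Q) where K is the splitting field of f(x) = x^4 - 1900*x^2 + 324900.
Gal(K/Q) = Z/2Z (cyclic of order 2)

f factors as (x^2 - 190)(x^2 - 1710), so the splitting field is K = Q(sqrt(190), sqrt(1710)). The squarefree part of 190 is 190 and the squarefree part of 1710 is also 190, so sqrt(190) and sqrt(1710) are both rational multiples of sqrt(190). Hence Q(sqrt(190)) = Q(sqrt(1710)) = Q(sqrt(190)), and the splitting field collapses to a single degree-2 extension with Galois group Z/2Z.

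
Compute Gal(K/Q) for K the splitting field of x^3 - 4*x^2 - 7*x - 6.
Gal(K/Q) = S_3 (symmetric group of order 6)

Compute the discriminant of x^3 + (-4)*x^2 + (-7)*x + (-6): Δ = -3376. Since Δ is not a rational square, the Galois group is not contained in A_3; it must be the full S_3 (irreducibility of the cubic rules out anything smaller).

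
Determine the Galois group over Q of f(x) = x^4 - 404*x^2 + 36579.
Gal(K/Q) = V_4 (Klein four-group, Z/2Z × Z/2Z)

f factors as (x^2 - 137)(x^2 - 267), so the splitting field is K = Q(sqrt(137), sqrt(267)). The elements 137, 267, 36579 are all non-squares in Q, so sqrt(137) and sqrt(267) generate independent quadratic extensions. Thus [K:Q] = 4 and Gal(K/Q) is generated by the two order-2 automorphisms sqrt(137) ↦ -sqrt(137) and sqrt(267) ↦ -sqrt(267), giving V_4.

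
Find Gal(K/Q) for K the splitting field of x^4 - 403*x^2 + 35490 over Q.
Gal(K/Q) = V_4 (Klein four-group, Z/2Z × Z/2Z)

f factors as (x^2 - 273)(x^2 - 130), so the splitting field is K = Q(sqrt(273), sqrt(130)). The elements 273, 130, 35490 are all non-squares in Q, so sqrt(273) and sqrt(130) generate independent quadratic extensions. Thus [K:Q] = 4 and Gal(K/Q) is generated by the two order-2 automorphisms sqrt(273) ↦ -sqrt(273) and sqrt(130) ↦ -sqrt(130), giving V_4.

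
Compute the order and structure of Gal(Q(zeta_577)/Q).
|Gal(Q(zeta_577)/Q)| = phi(577) = 576; group ≅ (Z/577Z)^* ≅ Z/576Z

The n-th cyclotomic polynomial Φ_577(x) is the minimal polynomial of zeta_577 over Q and has degree phi(577) = 576. So Q(zeta_577) is a degree-576 Galois extension with Galois group (Z/577Z)^*. (Z/577Z)^* is cyclic since 577 is an odd prime power (or 4). Hence Gal(Q(zeta_577)/Q) ≅ Z/576Z.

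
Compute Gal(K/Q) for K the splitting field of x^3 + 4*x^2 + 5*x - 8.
Gal(K/Q) = S_3 (symmetric group of order 6)

Compute the discriminant of x^3 + (4)*x^2 + (5)*x + (-8): Δ = -2660. Since Δ is not a rational square, the Galois group is not contained in A_3; it must be the full S_3 (irreducibility of the cubic rules out anything smaller).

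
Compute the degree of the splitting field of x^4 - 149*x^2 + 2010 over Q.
[K:Q] = 4

f factors as (x^2 - 134)(x^2 - 15); the splitting field is K = Q(sqrt(134), sqrt(15)). Since 134, 15, and 2010 are all non-squares in Q, the three subfields Q(sqrt(134)), Q(sqrt(15)), Q(sqrt(2010)) are distinct degree-2 extensions, so [K:Q] = 4 (Klein four Galois group).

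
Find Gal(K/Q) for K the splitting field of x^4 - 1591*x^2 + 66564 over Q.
Gal(K/Q) = Z/2Z (cyclic of order 2)

f factors as (x^2 - 43)(x^2 - 1548), so the splitting field is K = Q(sqrt(43), sqrt(1548)). The squarefree part of 43 is 43 and the squarefree part of 1548 is also 43, so sqrt(43) and sqrt(1548) are both rational multiples of sqrt(43). Hence Q(sqrt(43)) = Q(sqrt(1548)) = Q(sqrt(43)), and the splitting field collapses to a single degree-2 extension with Galois group Z/2Z.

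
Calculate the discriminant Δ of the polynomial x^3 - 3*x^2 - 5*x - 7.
Δ = -3244

For x^3 + a x^2 + b x + c the discriminant is Δ = 18 a b c - 4 a^3 c + a^2 b^2 - 4 b^3 - 27 c^2.
Plug a = -3, b = -5, c = -7:
  18*(-3)*(-5)*(-7) - 4*(-3)^3*(-7) + (-3)^2*(-5)^2 - 4*(-5)^3 - 27*(-7)^2
  = -1890 + (-756) + 225 + (500) + (-1323)
  = -3244.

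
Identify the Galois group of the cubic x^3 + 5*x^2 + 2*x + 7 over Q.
Gal(K/Q) = S_3 (symmetric group of order 6)

Compute the discriminant of x^3 + (5)*x^2 + (2)*x + (7): Δ = -3495. Since Δ is not a rational square, the Galois group is not contained in A_3; it must be the full S_3 (irreducibility of the cubic rules out anything smaller).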